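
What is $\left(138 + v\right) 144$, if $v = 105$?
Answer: $34992$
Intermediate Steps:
$\left(138 + v\right) 144 = \left(138 + 105\right) 144 = 243 \cdot 144 = 34992$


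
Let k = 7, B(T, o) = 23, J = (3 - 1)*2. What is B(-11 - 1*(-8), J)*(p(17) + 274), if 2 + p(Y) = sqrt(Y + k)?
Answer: 6256 + 46*sqrt(6) ≈ 6368.7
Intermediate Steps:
J = 4 (J = 2*2 = 4)
p(Y) = -2 + sqrt(7 + Y) (p(Y) = -2 + sqrt(Y + 7) = -2 + sqrt(7 + Y))
B(-11 - 1*(-8), J)*(p(17) + 274) = 23*((-2 + sqrt(7 + 17)) + 274) = 23*((-2 + sqrt(24)) + 274) = 23*((-2 + 2*sqrt(6)) + 274) = 23*(272 + 2*sqrt(6)) = 6256 + 46*sqrt(6)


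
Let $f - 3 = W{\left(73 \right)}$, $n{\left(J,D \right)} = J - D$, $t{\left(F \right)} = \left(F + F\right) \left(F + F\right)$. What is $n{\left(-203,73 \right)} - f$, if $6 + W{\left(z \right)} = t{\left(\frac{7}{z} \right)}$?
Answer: $- \frac{1455013}{5329} \approx -273.04$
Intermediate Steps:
$t{\left(F \right)} = 4 F^{2}$ ($t{\left(F \right)} = 2 F 2 F = 4 F^{2}$)
$W{\left(z \right)} = -6 + \frac{196}{z^{2}}$ ($W{\left(z \right)} = -6 + 4 \left(\frac{7}{z}\right)^{2} = -6 + 4 \frac{49}{z^{2}} = -6 + \frac{196}{z^{2}}$)
$f = - \frac{15791}{5329}$ ($f = 3 - \left(6 - \frac{196}{5329}\right) = 3 + \left(-6 + 196 \cdot \frac{1}{5329}\right) = 3 + \left(-6 + \frac{196}{5329}\right) = 3 - \frac{31778}{5329} = - \frac{15791}{5329} \approx -2.9632$)
$n{\left(-203,73 \right)} - f = \left(-203 - 73\right) - - \frac{15791}{5329} = \left(-203 - 73\right) + \frac{15791}{5329} = -276 + \frac{15791}{5329} = - \frac{1455013}{5329}$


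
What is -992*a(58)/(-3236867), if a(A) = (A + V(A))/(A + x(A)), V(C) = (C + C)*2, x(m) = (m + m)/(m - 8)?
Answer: 62000/42079271 ≈ 0.0014734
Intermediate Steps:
x(m) = 2*m/(-8 + m) (x(m) = (2*m)/(-8 + m) = 2*m/(-8 + m))
V(C) = 4*C (V(C) = (2*C)*2 = 4*C)
a(A) = 5*A/(A + 2*A/(-8 + A)) (a(A) = (A + 4*A)/(A + 2*A/(-8 + A)) = (5*A)/(A + 2*A/(-8 + A)) = 5*A/(A + 2*A/(-8 + A)))
-992*a(58)/(-3236867) = -4960*(-8 + 58)/(-6 + 58)/(-3236867) = -4960*50/52*(-1/3236867) = -992*125/26*(-1/3236867) = -62000/13*(-1/3236867) = 62000/42079271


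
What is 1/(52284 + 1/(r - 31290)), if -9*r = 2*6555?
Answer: 98240/5136380157 ≈ 1.9126e-5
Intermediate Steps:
r = -4370/3 (r = -2*6555/9 = -⅑*13110 = -4370/3 ≈ -1456.7)
1/(52284 + 1/(r - 31290)) = 1/(52284 + 1/(-4370/3 - 31290)) = 1/(52284 + 1/(-98240/3)) = 1/(52284 - 3/98240) = 1/(5136380157/98240) = 98240/5136380157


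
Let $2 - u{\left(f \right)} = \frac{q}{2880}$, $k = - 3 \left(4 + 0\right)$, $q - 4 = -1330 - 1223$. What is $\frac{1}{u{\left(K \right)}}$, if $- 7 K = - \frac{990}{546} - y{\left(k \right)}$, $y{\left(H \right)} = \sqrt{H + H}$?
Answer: $\frac{2880}{8309} \approx 0.34661$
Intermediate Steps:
$q = -2549$ ($q = 4 - 2553 = -2549$)
$k = -12$ ($k = \left(-3\right) 4 = -12$)
$y{\left(H \right)} = \sqrt{2} \sqrt{H}$ ($y{\left(H \right)} = \sqrt{2 H} = \sqrt{2} \sqrt{H}$)
$K = \frac{165}{637} + \frac{2 i \sqrt{6}}{7}$ ($K = - \frac{- \frac{990}{546} - \sqrt{2} \sqrt{-12}}{7} = - \frac{\left(-990\right) \frac{1}{546} - \sqrt{2} \cdot 2 i \sqrt{3}}{7} = - \frac{- \frac{165}{91} - 2 i \sqrt{6}}{7} = \frac{165}{637} + \frac{2 i \sqrt{6}}{7} \approx 0.25903 + 0.69985 i$)
$u{\left(f \right)} = \frac{8309}{2880}$ ($u{\left(f \right)} = 2 - - \frac{2549}{2880} = 2 + \frac{2549}{2880} = \frac{8309}{2880}$)
$\frac{1}{u{\left(K \right)}} = \frac{1}{\frac{8309}{2880}} = \frac{2880}{8309}$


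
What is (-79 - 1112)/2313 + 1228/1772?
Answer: 60826/341553 ≈ 0.17809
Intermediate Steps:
(-79 - 1112)/2313 + 1228/1772 = -1191*1/2313 + 1228*(1/1772) = -397/771 + 307/443 = 60826/341553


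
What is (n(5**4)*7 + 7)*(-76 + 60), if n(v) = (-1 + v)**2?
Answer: -43610224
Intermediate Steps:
(n(5**4)*7 + 7)*(-76 + 60) = ((-1 + 5**4)**2*7 + 7)*(-76 + 60) = ((-1 + 625)**2*7 + 7)*(-16) = (624**2*7 + 7)*(-16) = (389376*7 + 7)*(-16) = (2725632 + 7)*(-16) = 2725639*(-16) = -43610224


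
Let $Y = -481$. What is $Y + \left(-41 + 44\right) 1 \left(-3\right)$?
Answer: $-490$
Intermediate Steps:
$Y + \left(-41 + 44\right) 1 \left(-3\right) = -481 + \left(-41 + 44\right) 1 \left(-3\right) = -481 + 3 \left(-3\right) = -481 - 9 = -490$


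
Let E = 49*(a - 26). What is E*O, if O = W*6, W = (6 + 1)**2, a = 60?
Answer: 489804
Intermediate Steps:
W = 49 (W = 7**2 = 49)
E = 1666 (E = 49*(60 - 26) = 49*34 = 1666)
O = 294 (O = 49*6 = 294)
E*O = 1666*294 = 489804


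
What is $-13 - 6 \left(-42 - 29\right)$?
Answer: $413$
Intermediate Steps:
$-13 - 6 \left(-42 - 29\right) = -13 - -426 = -13 + 426 = 413$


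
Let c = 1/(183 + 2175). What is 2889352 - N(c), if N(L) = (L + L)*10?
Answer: 3406545998/1179 ≈ 2.8894e+6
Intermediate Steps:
c = 1/2358 ≈ 0.00042409
N(L) = 20*L (N(L) = (2*L)*10 = 20*L)
2889352 - N(c) = 2889352 - 20/2358 = 2889352 - 1*10/1179 = 2889352 - 10/1179 = 3406545998/1179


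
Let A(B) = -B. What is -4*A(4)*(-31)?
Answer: -496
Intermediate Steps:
-4*A(4)*(-31) = -(-4)*4*(-31) = -4*(-4)*(-31) = 16*(-31) = -496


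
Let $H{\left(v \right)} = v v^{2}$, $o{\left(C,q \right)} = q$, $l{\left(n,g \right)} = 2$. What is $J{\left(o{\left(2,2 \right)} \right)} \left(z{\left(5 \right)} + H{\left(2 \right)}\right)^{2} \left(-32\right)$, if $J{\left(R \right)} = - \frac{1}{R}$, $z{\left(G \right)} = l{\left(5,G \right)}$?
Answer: $1600$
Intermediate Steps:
$z{\left(G \right)} = 2$
$H{\left(v \right)} = v^{3}$
$J{\left(o{\left(2,2 \right)} \right)} \left(z{\left(5 \right)} + H{\left(2 \right)}\right)^{2} \left(-32\right) = - \frac{1}{2} \left(2 + 2^{3}\right)^{2} \left(-32\right) = \left(-1\right) \frac{1}{2} \left(2 + 8\right)^{2} \left(-32\right) = - \frac{10^{2}}{2} \left(-32\right) = \left(- \frac{1}{2}\right) 100 \left(-32\right) = \left(-50\right) \left(-32\right) = 1600$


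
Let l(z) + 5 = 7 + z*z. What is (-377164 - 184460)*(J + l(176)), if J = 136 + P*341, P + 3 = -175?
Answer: 16615084416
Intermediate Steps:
P = -178 (P = -3 - 175 = -178)
l(z) = 2 + z**2 (l(z) = -5 + (7 + z*z) = -5 + (7 + z**2) = 2 + z**2)
J = -60562 (J = 136 - 178*341 = 136 - 60698 = -60562)
(-377164 - 184460)*(J + l(176)) = (-377164 - 184460)*(-60562 + (2 + 176**2)) = -561624*(-60562 + (2 + 30976)) = -561624*(-60562 + 30978) = -561624*(-29584) = 16615084416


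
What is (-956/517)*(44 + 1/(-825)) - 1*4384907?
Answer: -1870307160019/426525 ≈ -4.3850e+6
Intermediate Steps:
(-956/517)*(44 + 1/(-825)) - 1*4384907 = (-956*1/517)*(44 - 1/825) - 4384907 = -956/517*36299/825 - 4384907 = -34701844/426525 - 4384907 = -1870307160019/426525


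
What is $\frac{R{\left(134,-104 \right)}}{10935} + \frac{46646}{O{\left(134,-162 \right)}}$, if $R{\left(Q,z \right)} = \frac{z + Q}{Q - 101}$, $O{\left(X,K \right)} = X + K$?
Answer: $- \frac{561081383}{336798} \approx -1665.9$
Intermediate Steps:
$O{\left(X,K \right)} = K + X$
$R{\left(Q,z \right)} = \frac{Q + z}{-101 + Q}$
$\frac{R{\left(134,-104 \right)}}{10935} + \frac{46646}{O{\left(134,-162 \right)}} = \frac{\frac{1}{-101 + 134} \left(134 - 104\right)}{10935} + \frac{46646}{-162 + 134} = \frac{1}{33} \cdot 30 \cdot \frac{1}{10935} + \frac{46646}{-28} = \frac{1}{33} \cdot 30 \cdot \frac{1}{10935} + 46646 \left(- \frac{1}{28}\right) = \frac{10}{11} \cdot \frac{1}{10935} - \frac{23323}{14} = \frac{2}{24057} - \frac{23323}{14} = - \frac{561081383}{336798}$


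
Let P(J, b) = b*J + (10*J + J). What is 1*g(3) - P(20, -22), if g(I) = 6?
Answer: 226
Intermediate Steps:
P(J, b) = 11*J + J*b (P(J, b) = J*b + 11*J = 11*J + J*b)
1*g(3) - P(20, -22) = 1*6 - 20*(11 - 22) = 6 - 20*(-11) = 6 - 1*(-220) = 6 + 220 = 226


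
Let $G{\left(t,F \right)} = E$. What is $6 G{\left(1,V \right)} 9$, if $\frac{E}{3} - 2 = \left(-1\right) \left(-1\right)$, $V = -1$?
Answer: $486$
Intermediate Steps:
$E = 9$ ($E = 6 + 3 \left(\left(-1\right) \left(-1\right)\right) = 6 + 3 \cdot 1 = 6 + 3 = 9$)
$G{\left(t,F \right)} = 9$
$6 G{\left(1,V \right)} 9 = 6 \cdot 9 \cdot 9 = 54 \cdot 9 = 486$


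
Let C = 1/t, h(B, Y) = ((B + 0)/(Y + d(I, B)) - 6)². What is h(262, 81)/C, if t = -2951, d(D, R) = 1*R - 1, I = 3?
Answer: -2363824775/29241 ≈ -80839.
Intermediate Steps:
d(D, R) = -1 + R (d(D, R) = R - 1 = -1 + R)
h(B, Y) = (-6 + B/(-1 + B + Y))² (h(B, Y) = ((B + 0)/(Y + (-1 + B)) - 6)² = (B/(-1 + B + Y) - 6)² = (-6 + B/(-1 + B + Y))²)
C = -1/2951 (C = 1/(-2951) = -1/2951 ≈ -0.00033887)
h(262, 81)/C = ((-6 + 5*262 + 6*81)²/(-1 + 262 + 81)²)/(-1/2951) = ((-6 + 1310 + 486)²/342²)*(-2951) = ((1/116964)*1790²)*(-2951) = ((1/116964)*3204100)*(-2951) = (801025/29241)*(-2951) = -2363824775/29241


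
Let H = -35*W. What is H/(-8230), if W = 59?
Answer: 413/1646 ≈ 0.25091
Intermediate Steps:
H = -2065 (H = -35*59 = -2065)
H/(-8230) = -2065/(-8230) = -2065*(-1/8230) = 413/1646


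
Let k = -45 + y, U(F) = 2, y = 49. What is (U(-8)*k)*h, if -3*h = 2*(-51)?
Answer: 272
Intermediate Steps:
k = 4 (k = -45 + 49 = 4)
h = 34 (h = -2*(-51)/3 = -⅓*(-102) = 34)
(U(-8)*k)*h = (2*4)*34 = 8*34 = 272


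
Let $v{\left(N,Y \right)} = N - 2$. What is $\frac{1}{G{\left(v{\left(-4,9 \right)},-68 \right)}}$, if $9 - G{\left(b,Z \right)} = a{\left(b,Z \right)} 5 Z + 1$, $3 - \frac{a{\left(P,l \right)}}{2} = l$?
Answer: $\frac{1}{48288} \approx 2.0709 \cdot 10^{-5}$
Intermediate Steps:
$v{\left(N,Y \right)} = -2 + N$
$a{\left(P,l \right)} = 6 - 2 l$
$G{\left(b,Z \right)} = 8 - 5 Z \left(6 - 2 Z\right)$ ($G{\left(b,Z \right)} = 9 - \left(\left(6 - 2 Z\right) 5 Z + 1\right) = 9 - \left(5 Z \left(6 - 2 Z\right) + 1\right) = 9 - \left(1 + 5 Z \left(6 - 2 Z\right)\right) = 8 - 5 Z \left(6 - 2 Z\right)$)
$\frac{1}{G{\left(v{\left(-4,9 \right)},-68 \right)}} = \frac{1}{8 + 10 \left(-68\right) \left(-3 - 68\right)} = \frac{1}{8 + 10 \left(-68\right) \left(-71\right)} = \frac{1}{8 + 48280} = \frac{1}{48288}$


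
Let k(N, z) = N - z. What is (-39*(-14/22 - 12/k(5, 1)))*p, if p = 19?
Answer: 29640/11 ≈ 2694.5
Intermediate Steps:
(-39*(-14/22 - 12/k(5, 1)))*p = -39*(-14/22 - 12/(5 - 1*1))*19 = -39*(-14*1/22 - 12/(5 - 1))*19 = -39*(-7/11 - 12/4)*19 = -39*(-7/11 - 12*1/4)*19 = -39*(-7/11 - 3)*19 = -39*(-40/11)*19 = (1560/11)*19 = 29640/11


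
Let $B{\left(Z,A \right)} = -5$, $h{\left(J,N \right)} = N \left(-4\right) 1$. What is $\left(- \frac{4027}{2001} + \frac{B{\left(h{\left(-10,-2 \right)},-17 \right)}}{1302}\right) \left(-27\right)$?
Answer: $\frac{15759477}{289478} \approx 54.441$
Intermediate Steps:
$h{\left(J,N \right)} = - 4 N$ ($h{\left(J,N \right)} = - 4 N 1 = - 4 N$)
$\left(- \frac{4027}{2001} + \frac{B{\left(h{\left(-10,-2 \right)},-17 \right)}}{1302}\right) \left(-27\right) = \left(- \frac{4027}{2001} - \frac{5}{1302}\right) \left(-27\right) = \left(- \frac{1751053}{868434}\right) \left(-27\right) = \frac{15759477}{289478}$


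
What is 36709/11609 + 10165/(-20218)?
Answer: 624177077/234710762 ≈ 2.6593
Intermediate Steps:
36709/11609 + 10165/(-20218) = 36709*(1/11609) + 10165*(-1/20218) = 36709/11609 - 10165/20218 = 624177077/234710762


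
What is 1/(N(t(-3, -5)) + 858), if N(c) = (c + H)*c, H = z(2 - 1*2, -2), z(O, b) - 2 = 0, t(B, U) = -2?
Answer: 1/858 ≈ 0.0011655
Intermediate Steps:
z(O, b) = 2 (z(O, b) = 2 + 0 = 2)
H = 2
N(c) = c*(2 + c) (N(c) = (c + 2)*c = (2 + c)*c = c*(2 + c))
1/(N(t(-3, -5)) + 858) = 1/(-2*(2 - 2) + 858) = 1/(-2*0 + 858) = 1/(0 + 858) = 1/858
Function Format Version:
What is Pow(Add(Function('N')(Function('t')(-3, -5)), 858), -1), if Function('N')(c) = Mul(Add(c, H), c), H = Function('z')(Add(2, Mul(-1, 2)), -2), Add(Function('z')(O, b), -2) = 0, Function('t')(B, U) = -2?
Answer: Rational(1, 858) ≈ 0.0011655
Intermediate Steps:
Function('z')(O, b) = 2 (Function('z')(O, b) = Add(2, 0) = 2)
H = 2
Function('N')(c) = Mul(c, Add(2, c)) (Function('N')(c) = Mul(Add(c, 2), c) = Mul(Add(2, c), c) = Mul(c, Add(2, c)))
Pow(Add(Function('N')(Function('t')(-3, -5)), 858), -1) = Pow(Add(Mul(-2, Add(2, -2)), 858), -1) = Pow(Add(Mul(-2, 0), 858), -1) = Pow(Add(0, 858), -1) = Pow(858, -1) = Rational(1, 858)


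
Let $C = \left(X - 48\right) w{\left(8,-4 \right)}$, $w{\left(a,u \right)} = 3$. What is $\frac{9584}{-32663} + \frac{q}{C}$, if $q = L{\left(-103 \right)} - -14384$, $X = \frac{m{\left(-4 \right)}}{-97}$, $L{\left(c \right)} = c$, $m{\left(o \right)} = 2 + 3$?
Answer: $- \frac{45380662463}{456726729} \approx -99.361$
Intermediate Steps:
$m{\left(o \right)} = 5$
$X = - \frac{5}{97}$ ($X = \frac{5}{-97} = 5 \left(- \frac{1}{97}\right) = - \frac{5}{97} \approx -0.051546$)
$q = 14281$ ($q = -103 - -14384 = -103 + 14384 = 14281$)
$C = - \frac{13983}{97}$ ($C = \left(- \frac{5}{97} - 48\right) 3 = \left(- \frac{4661}{97}\right) 3 = - \frac{13983}{97} \approx -144.15$)
$\frac{9584}{-32663} + \frac{q}{C} = \frac{9584}{-32663} + \frac{14281}{- \frac{13983}{97}} = 9584 \left(- \frac{1}{32663}\right) + 14281 \left(- \frac{97}{13983}\right) = - \frac{9584}{32663} - \frac{1385257}{13983} = - \frac{45380662463}{456726729}$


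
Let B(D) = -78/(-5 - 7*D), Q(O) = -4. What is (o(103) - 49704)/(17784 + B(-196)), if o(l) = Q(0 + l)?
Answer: -33975418/12155325 ≈ -2.7951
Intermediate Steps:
o(l) = -4
(o(103) - 49704)/(17784 + B(-196)) = (-4 - 49704)/(17784 + 78/(5 + 7*(-196))) = -49708/(17784 + 78/(5 - 1372)) = -49708/(17784 + 78/(-1367)) = -49708/(17784 + 78*(-1/1367)) = -49708/(17784 - 78/1367) = -49708/24310650/1367 = -49708*1367/24310650 = -33975418/12155325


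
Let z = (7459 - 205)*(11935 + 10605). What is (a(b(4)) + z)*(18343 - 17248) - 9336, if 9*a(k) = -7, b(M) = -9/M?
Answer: 537114420037/3 ≈ 1.7904e+11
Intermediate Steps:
a(k) = -7/9 (a(k) = (⅑)*(-7) = -7/9)
z = 163505160 (z = 7254*22540 = 163505160)
(a(b(4)) + z)*(18343 - 17248) - 9336 = (-7/9 + 163505160)*(18343 - 17248) - 9336 = (1471546433/9)*1095 - 9336 = 537114448045/3 - 9336 = 537114420037/3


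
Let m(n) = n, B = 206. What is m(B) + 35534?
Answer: 35740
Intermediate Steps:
m(B) + 35534 = 206 + 35534 = 35740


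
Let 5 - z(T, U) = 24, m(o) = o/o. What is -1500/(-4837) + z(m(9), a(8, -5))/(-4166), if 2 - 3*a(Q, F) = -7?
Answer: 6340903/20150942 ≈ 0.31467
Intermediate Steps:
a(Q, F) = 3 (a(Q, F) = ⅔ - ⅓*(-7) = ⅔ + 7/3 = 3)
m(o) = 1
z(T, U) = -19 (z(T, U) = 5 - 1*24 = 5 - 24 = -19)
-1500/(-4837) + z(m(9), a(8, -5))/(-4166) = -1500/(-4837) - 19/(-4166) = -1500*(-1/4837) - 19*(-1/4166) = 1500/4837 + 19/4166 = 6340903/20150942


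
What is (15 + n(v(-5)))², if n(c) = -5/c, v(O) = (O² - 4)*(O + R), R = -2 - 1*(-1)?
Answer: 3591025/15876 ≈ 226.19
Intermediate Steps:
R = -1 (R = -2 + 1 = -1)
v(O) = (-1 + O)*(-4 + O²) (v(O) = (O² - 4)*(O - 1) = (-4 + O²)*(-1 + O) = (-1 + O)*(-4 + O²))
(15 + n(v(-5)))² = (15 - 5/(4 + (-5)³ - 1*(-5)² - 4*(-5)))² = (15 - 5/(4 - 125 - 1*25 + 20))² = (15 - 5/(4 - 125 - 25 + 20))² = (15 - 5/(-126))² = (15 - 5*(-1/126))² = (15 + 5/126)² = (1895/126)² = 3591025/15876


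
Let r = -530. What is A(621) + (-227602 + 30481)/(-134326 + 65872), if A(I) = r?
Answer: -12027833/22818 ≈ -527.12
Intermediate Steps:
A(I) = -530
A(621) + (-227602 + 30481)/(-134326 + 65872) = -530 + (-227602 + 30481)/(-134326 + 65872) = -530 - 197121/(-68454) = -530 - 197121*(-1/68454) = -530 + 65707/22818 = -12027833/22818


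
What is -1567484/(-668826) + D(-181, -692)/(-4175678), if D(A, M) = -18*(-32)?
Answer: 1636230802594/698200503507 ≈ 2.3435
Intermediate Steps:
D(A, M) = 576
-1567484/(-668826) + D(-181, -692)/(-4175678) = -1567484/(-668826) + 576/(-4175678) = -1567484*(-1/668826) + 576*(-1/4175678) = 783742/334413 - 288/2087839 = 1636230802594/698200503507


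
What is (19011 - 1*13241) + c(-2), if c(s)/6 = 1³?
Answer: 5776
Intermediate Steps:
c(s) = 6 (c(s) = 6*1³ = 6*1 = 6)
(19011 - 1*13241) + c(-2) = (19011 - 1*13241) + 6 = (19011 - 13241) + 6 = 5770 + 6 = 5776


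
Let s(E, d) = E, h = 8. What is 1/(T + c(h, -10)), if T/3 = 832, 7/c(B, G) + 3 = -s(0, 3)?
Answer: 3/7481 ≈ 0.00040102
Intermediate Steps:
c(B, G) = -7/3 (c(B, G) = 7/(-3 - 1*0) = 7/(-3 + 0) = 7/(-3) = 7*(-1/3) = -7/3)
T = 2496 (T = 3*832 = 2496)
1/(T + c(h, -10)) = 1/(2496 - 7/3) = 1/(7481/3) = 3/7481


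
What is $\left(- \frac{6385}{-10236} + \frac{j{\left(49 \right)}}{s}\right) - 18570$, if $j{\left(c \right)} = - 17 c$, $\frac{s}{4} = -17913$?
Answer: $- \frac{15839668}{853} \approx -18569.0$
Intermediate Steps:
$s = -71652$ ($s = 4 \left(-17913\right) = -71652$)
$\left(- \frac{6385}{-10236} + \frac{j{\left(49 \right)}}{s}\right) - 18570 = \left(- \frac{6385}{-10236} + \frac{\left(-17\right) 49}{-71652}\right) - 18570 = \left(\left(-6385\right) \left(- \frac{1}{10236}\right) - - \frac{119}{10236}\right) - 18570 = \left(\frac{6385}{10236} + \frac{119}{10236}\right) - 18570 = \frac{542}{853} - 18570 = - \frac{15839668}{853}$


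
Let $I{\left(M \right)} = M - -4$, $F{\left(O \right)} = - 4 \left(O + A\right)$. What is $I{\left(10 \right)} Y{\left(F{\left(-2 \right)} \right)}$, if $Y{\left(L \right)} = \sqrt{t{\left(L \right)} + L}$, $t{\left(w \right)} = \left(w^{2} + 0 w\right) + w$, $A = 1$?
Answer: $28 \sqrt{6} \approx 68.586$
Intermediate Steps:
$t{\left(w \right)} = w + w^{2}$ ($t{\left(w \right)} = \left(w^{2} + 0\right) + w = w^{2} + w = w + w^{2}$)
$F{\left(O \right)} = -4 - 4 O$ ($F{\left(O \right)} = - 4 \left(O + 1\right) = - 4 \left(1 + O\right) = -4 - 4 O$)
$Y{\left(L \right)} = \sqrt{L + L \left(1 + L\right)}$ ($Y{\left(L \right)} = \sqrt{L \left(1 + L\right) + L} = \sqrt{L + L \left(1 + L\right)}$)
$I{\left(M \right)} = 4 + M$ ($I{\left(M \right)} = M + 4 = 4 + M$)
$I{\left(10 \right)} Y{\left(F{\left(-2 \right)} \right)} = \left(4 + 10\right) \sqrt{\left(-4 - -8\right) \left(2 - -4\right)} = 14 \sqrt{\left(-4 + 8\right) \left(2 + \left(-4 + 8\right)\right)} = 14 \sqrt{4 \left(2 + 4\right)} = 14 \sqrt{4 \cdot 6} = 14 \sqrt{24} = 14 \cdot 2 \sqrt{6} = 28 \sqrt{6}$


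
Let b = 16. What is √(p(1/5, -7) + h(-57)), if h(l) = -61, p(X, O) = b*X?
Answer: 17*I*√5/5 ≈ 7.6026*I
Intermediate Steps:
p(X, O) = 16*X
√(p(1/5, -7) + h(-57)) = √(16/5 - 61) = √(-289/5) = 17*I*√5/5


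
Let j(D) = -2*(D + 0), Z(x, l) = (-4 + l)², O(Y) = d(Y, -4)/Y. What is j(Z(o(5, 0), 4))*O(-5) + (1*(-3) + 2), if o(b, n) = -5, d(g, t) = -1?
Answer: -1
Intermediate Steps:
O(Y) = -1/Y
j(D) = -2*D
j(Z(o(5, 0), 4))*O(-5) + (1*(-3) + 2) = (-2*(-4 + 4)²)*(-1/(-5)) + (1*(-3) + 2) = (-2*0²)*(-1*(-⅕)) + (-3 + 2) = -2*0*(⅕) - 1 = 0*(⅕) - 1 = 0 - 1 = -1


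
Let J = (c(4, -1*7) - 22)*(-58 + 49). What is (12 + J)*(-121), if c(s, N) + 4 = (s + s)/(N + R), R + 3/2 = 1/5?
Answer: -2557698/83 ≈ -30816.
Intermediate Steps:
R = -13/10 (R = -3/2 + 1/5 = -3/2 + ⅕ = -13/10 ≈ -1.3000)
c(s, N) = -4 + 2*s/(-13/10 + N) (c(s, N) = -4 + (s + s)/(N - 13/10) = -4 + (2*s)/(-13/10 + N) = -4 + 2*s/(-13/10 + N))
J = 20142/83 (J = (4*(13 - (-10)*7 + 5*4)/(-13 + 10*(-1*7)) - 22)*(-58 + 49) = (4*(13 - 10*(-7) + 20)/(-13 + 10*(-7)) - 22)*(-9) = (4*(13 + 70 + 20)/(-13 - 70) - 22)*(-9) = (4*103/(-83) - 22)*(-9) = (4*(-1/83)*103 - 22)*(-9) = (-412/83 - 22)*(-9) = -2238/83*(-9) = 20142/83 ≈ 242.67)
(12 + J)*(-121) = (12 + 20142/83)*(-121) = (21138/83)*(-121) = -2557698/83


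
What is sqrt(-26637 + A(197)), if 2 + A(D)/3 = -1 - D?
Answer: I*sqrt(27237) ≈ 165.04*I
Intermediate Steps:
A(D) = -9 - 3*D (A(D) = -6 + 3*(-1 - D) = -6 + (-3 - 3*D) = -9 - 3*D)
sqrt(-26637 + A(197)) = sqrt(-26637 + (-9 - 3*197)) = sqrt(-26637 + (-9 - 591)) = sqrt(-26637 - 600) = sqrt(-27237) = I*sqrt(27237)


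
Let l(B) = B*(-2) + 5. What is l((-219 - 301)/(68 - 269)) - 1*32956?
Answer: -6624191/201 ≈ -32956.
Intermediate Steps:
l(B) = 5 - 2*B (l(B) = -2*B + 5 = 5 - 2*B)
l((-219 - 301)/(68 - 269)) - 1*32956 = (5 - 2*(-219 - 301)/(68 - 269)) - 1*32956 = (5 - (-1040)/(-201)) - 32956 = (5 - (-1040)*(-1)/201) - 32956 = (5 - 2*520/201) - 32956 = (5 - 1040/201) - 32956 = -35/201 - 32956 = -6624191/201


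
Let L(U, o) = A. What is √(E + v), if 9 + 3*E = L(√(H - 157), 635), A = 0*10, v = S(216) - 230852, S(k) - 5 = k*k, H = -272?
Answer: 9*I*√2274 ≈ 429.18*I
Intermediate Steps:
S(k) = 5 + k² (S(k) = 5 + k*k = 5 + k²)
v = -184191 (v = (5 + 216²) - 230852 = (5 + 46656) - 230852 = 46661 - 230852 = -184191)
A = 0
L(U, o) = 0
E = -3 (E = -3 + (⅓)*0 = -3 + 0 = -3)
√(E + v) = √(-3 - 184191) = √(-184194) = 9*I*√2274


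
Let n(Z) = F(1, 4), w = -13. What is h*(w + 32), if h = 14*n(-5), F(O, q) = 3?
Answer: 798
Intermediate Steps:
n(Z) = 3
h = 42 (h = 14*3 = 42)
h*(w + 32) = 42*(-13 + 32) = 42*19 = 798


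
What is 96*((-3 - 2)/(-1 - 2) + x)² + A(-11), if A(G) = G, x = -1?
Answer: 95/3 ≈ 31.667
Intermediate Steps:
96*((-3 - 2)/(-1 - 2) + x)² + A(-11) = 96*((-3 - 2)/(-1 - 2) - 1)² - 11 = 96*(-5/(-3) - 1)² - 11 = 96*(-5*(-⅓) - 1)² - 11 = 96*(5/3 - 1)² - 11 = 96*(⅔)² - 11 = 96*(4/9) - 11 = 128/3 - 11 = 95/3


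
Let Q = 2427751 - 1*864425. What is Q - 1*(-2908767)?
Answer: 4472093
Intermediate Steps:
Q = 1563326 (Q = 2427751 - 864425 = 1563326)
Q - 1*(-2908767) = 1563326 - 1*(-2908767) = 1563326 + 2908767 = 4472093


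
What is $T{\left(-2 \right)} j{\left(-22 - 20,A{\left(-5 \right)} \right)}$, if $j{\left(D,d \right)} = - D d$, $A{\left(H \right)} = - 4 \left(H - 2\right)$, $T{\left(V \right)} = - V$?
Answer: $2352$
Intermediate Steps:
$A{\left(H \right)} = 8 - 4 H$ ($A{\left(H \right)} = - 4 \left(-2 + H\right) = 8 - 4 H$)
$j{\left(D,d \right)} = - D d$
$T{\left(-2 \right)} j{\left(-22 - 20,A{\left(-5 \right)} \right)} = \left(-1\right) \left(-2\right) \left(- \left(-22 - 20\right) \left(8 - -20\right)\right) = 2 \left(- \left(-22 - 20\right) \left(8 + 20\right)\right) = 2 \left(\left(-1\right) \left(-42\right) 28\right) = 2 \cdot 1176 = 2352$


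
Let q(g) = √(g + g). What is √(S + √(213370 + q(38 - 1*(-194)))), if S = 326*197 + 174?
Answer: √(64396 + √2*√(106685 + 2*√29)) ≈ 254.67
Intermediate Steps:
q(g) = √2*√g (q(g) = √(2*g) = √2*√g)
S = 64396 (S = 64222 + 174 = 64396)
√(S + √(213370 + q(38 - 1*(-194)))) = √(64396 + √(213370 + √2*√(38 - 1*(-194)))) = √(64396 + √(213370 + √2*√(38 + 194))) = √(64396 + √(213370 + √2*√232)) = √(64396 + √(213370 + √2*(2*√58))) = √(64396 + √(213370 + 4*√29))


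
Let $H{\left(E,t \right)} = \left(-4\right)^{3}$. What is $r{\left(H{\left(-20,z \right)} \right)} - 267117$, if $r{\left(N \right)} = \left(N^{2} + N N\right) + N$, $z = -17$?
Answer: $-258989$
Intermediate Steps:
$H{\left(E,t \right)} = -64$
$r{\left(N \right)} = N + 2 N^{2}$ ($r{\left(N \right)} = \left(N^{2} + N^{2}\right) + N = 2 N^{2} + N = N + 2 N^{2}$)
$r{\left(H{\left(-20,z \right)} \right)} - 267117 = - 64 \left(1 + 2 \left(-64\right)\right) - 267117 = - 64 \left(1 - 128\right) - 267117 = \left(-64\right) \left(-127\right) - 267117 = 8128 - 267117 = -258989$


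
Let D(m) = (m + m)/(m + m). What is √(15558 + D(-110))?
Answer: √15559 ≈ 124.74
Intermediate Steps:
D(m) = 1 (D(m) = (2*m)/((2*m)) = (2*m)*(1/(2*m)) = 1)
√(15558 + D(-110)) = √(15558 + 1) = √15559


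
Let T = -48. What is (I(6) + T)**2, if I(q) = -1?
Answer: 2401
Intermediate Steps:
(I(6) + T)**2 = (-1 - 48)**2 = (-49)**2 = 2401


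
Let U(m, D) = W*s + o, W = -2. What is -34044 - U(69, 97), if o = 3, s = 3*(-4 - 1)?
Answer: -34077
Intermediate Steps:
s = -15 (s = 3*(-5) = -15)
U(m, D) = 33 (U(m, D) = -2*(-15) + 3 = 30 + 3 = 33)
-34044 - U(69, 97) = -34044 - 1*33 = -34044 - 33 = -34077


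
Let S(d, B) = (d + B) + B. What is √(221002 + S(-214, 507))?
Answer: √221802 ≈ 470.96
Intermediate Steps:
S(d, B) = d + 2*B (S(d, B) = (B + d) + B = d + 2*B)
√(221002 + S(-214, 507)) = √(221002 + (-214 + 2*507)) = √(221002 + (-214 + 1014)) = √(221002 + 800) = √221802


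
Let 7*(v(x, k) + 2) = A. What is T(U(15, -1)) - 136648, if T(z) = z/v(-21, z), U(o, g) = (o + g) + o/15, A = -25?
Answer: -1776459/13 ≈ -1.3665e+5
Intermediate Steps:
v(x, k) = -39/7 (v(x, k) = -2 + (1/7)*(-25) = -2 - 25/7 = -39/7)
U(o, g) = g + 16*o/15 (U(o, g) = (g + o) + o*(1/15) = (g + o) + o/15 = g + 16*o/15)
T(z) = -7*z/39 (T(z) = z/(-39/7) = z*(-7/39) = -7*z/39)
T(U(15, -1)) - 136648 = -7*(-1 + (16/15)*15)/39 - 136648 = -7*(-1 + 16)/39 - 136648 = -7/39*15 - 136648 = -35/13 - 136648 = -1776459/13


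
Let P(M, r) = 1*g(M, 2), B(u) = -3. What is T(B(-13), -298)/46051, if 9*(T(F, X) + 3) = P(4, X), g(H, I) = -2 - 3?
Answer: -32/414459 ≈ -7.7209e-5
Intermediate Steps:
g(H, I) = -5
P(M, r) = -5 (P(M, r) = 1*(-5) = -5)
T(F, X) = -32/9 (T(F, X) = -3 + (⅑)*(-5) = -3 - 5/9 = -32/9)
T(B(-13), -298)/46051 = -32/9/46051 = -32/9*1/46051 = -32/414459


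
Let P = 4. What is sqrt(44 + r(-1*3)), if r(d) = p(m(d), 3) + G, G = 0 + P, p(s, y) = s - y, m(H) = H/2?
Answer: sqrt(174)/2 ≈ 6.5955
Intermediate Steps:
m(H) = H/2 (m(H) = H*(1/2) = H/2)
G = 4 (G = 0 + 4 = 4)
r(d) = 1 + d/2 (r(d) = (d/2 - 1*3) + 4 = (d/2 - 3) + 4 = (-3 + d/2) + 4 = 1 + d/2)
sqrt(44 + r(-1*3)) = sqrt(44 + (1 + (-1*3)/2)) = sqrt(44 + (1 + (1/2)*(-3))) = sqrt(44 + (1 - 3/2)) = sqrt(44 - 1/2) = sqrt(87/2) = sqrt(174)/2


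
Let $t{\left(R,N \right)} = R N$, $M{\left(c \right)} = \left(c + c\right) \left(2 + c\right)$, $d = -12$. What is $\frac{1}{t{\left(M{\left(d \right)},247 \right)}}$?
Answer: $\frac{1}{59280} \approx 1.6869 \cdot 10^{-5}$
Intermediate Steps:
$M{\left(c \right)} = 2 c \left(2 + c\right)$
$t{\left(R,N \right)} = N R$
$\frac{1}{t{\left(M{\left(d \right)},247 \right)}} = \frac{1}{247 \cdot 2 \left(-12\right) \left(2 - 12\right)} = \frac{1}{247 \cdot 2 \left(-12\right) \left(-10\right)} = \frac{1}{247 \cdot 240} = \frac{1}{59280}$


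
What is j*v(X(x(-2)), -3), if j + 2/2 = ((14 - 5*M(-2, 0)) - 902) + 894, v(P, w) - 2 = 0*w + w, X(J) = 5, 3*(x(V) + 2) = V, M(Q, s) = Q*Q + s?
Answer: 15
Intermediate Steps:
M(Q, s) = s + Q**2 (M(Q, s) = Q**2 + s = s + Q**2)
x(V) = -2 + V/3
v(P, w) = 2 + w (v(P, w) = 2 + (0*w + w) = 2 + (0 + w) = 2 + w)
j = -15 (j = -1 + (((14 - 5*(0 + (-2)**2)) - 902) + 894) = -1 + (((14 - 5*(0 + 4)) - 902) + 894) = -1 + (((14 - 5*4) - 902) + 894) = -1 + (((14 - 20) - 902) + 894) = -1 + ((-6 - 902) + 894) = -1 + (-908 + 894) = -1 - 14 = -15)
j*v(X(x(-2)), -3) = -15*(2 - 3) = -15*(-1) = 15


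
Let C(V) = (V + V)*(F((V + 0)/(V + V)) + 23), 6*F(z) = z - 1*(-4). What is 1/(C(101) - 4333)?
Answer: 2/929 ≈ 0.0021529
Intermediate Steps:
F(z) = ⅔ + z/6 (F(z) = (z - 1*(-4))/6 = (z + 4)/6 = (4 + z)/6 = ⅔ + z/6)
C(V) = 95*V/2 (C(V) = (V + V)*((⅔ + ((V + 0)/(V + V))/6) + 23) = (2*V)*((⅔ + (V/((2*V)))/6) + 23) = (2*V)*((⅔ + (V*(1/(2*V)))/6) + 23) = (2*V)*((⅔ + (⅙)*(½)) + 23) = (2*V)*((⅔ + 1/12) + 23) = (2*V)*(¾ + 23) = (2*V)*(95/4) = 95*V/2)
1/(C(101) - 4333) = 1/((95/2)*101 - 4333) = 1/(9595/2 - 4333) = 1/(929/2) = 2/929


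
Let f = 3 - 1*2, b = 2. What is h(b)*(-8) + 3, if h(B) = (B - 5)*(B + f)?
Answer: 75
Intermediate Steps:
f = 1 (f = 3 - 2 = 1)
h(B) = (1 + B)*(-5 + B) (h(B) = (B - 5)*(B + 1) = (-5 + B)*(1 + B) = (1 + B)*(-5 + B))
h(b)*(-8) + 3 = (-5 + 2² - 4*2)*(-8) + 3 = (-5 + 4 - 8)*(-8) + 3 = -9*(-8) + 3 = 72 + 3 = 75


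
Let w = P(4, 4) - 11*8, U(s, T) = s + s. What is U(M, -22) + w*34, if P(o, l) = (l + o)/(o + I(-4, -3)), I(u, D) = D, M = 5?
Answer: -2710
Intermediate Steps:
U(s, T) = 2*s
P(o, l) = (l + o)/(-3 + o) (P(o, l) = (l + o)/(o - 3) = (l + o)/(-3 + o))
w = -80 (w = (4 + 4)/(-3 + 4) - 11*8 = 8/1 - 88 = 1*8 - 88 = 8 - 88 = -80)
U(M, -22) + w*34 = 2*5 - 80*34 = 10 - 2720 = -2710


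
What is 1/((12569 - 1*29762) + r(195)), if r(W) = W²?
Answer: 1/20832 ≈ 4.8003e-5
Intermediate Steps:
1/((12569 - 1*29762) + r(195)) = 1/((12569 - 1*29762) + 195²) = 1/((12569 - 29762) + 38025) = 1/(-17193 + 38025) = 1/20832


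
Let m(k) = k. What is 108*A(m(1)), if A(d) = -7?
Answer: -756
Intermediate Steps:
108*A(m(1)) = 108*(-7) = -756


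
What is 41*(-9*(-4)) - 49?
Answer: 1427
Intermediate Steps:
41*(-9*(-4)) - 49 = 41*36 - 49 = 1476 - 49 = 1427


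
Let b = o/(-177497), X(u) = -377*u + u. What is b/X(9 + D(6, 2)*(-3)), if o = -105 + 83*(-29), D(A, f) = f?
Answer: -314/25027077 ≈ -1.2546e-5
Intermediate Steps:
o = -2512 (o = -105 - 2407 = -2512)
X(u) = -376*u
b = 2512/177497 (b = -2512/(-177497) = -2512*(-1/177497) = 2512/177497 ≈ 0.014152)
b/X(9 + D(6, 2)*(-3)) = 2512/(177497*((-376*(9 + 2*(-3))))) = 2512/(177497*((-376*(9 - 6)))) = 2512/(177497*((-376*3))) = (2512/177497)/(-1128) = (2512/177497)*(-1/1128) = -314/25027077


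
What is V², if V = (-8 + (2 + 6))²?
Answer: 0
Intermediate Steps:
V = 0 (V = (-8 + 8)² = 0² = 0)
V² = 0² = 0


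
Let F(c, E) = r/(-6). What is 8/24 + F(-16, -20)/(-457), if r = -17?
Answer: 299/914 ≈ 0.32713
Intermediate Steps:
F(c, E) = 17/6 (F(c, E) = -17/(-6) = -17*(-1/6) = 17/6)
8/24 + F(-16, -20)/(-457) = 8/24 + (17/6)/(-457) = 8*(1/24) + (17/6)*(-1/457) = 1/3 - 17/2742 = 299/914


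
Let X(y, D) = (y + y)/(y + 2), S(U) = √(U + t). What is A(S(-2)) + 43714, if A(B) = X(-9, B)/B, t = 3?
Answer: 306016/7 ≈ 43717.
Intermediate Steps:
S(U) = √(3 + U) (S(U) = √(U + 3) = √(3 + U))
X(y, D) = 2*y/(2 + y) (X(y, D) = (2*y)/(2 + y) = 2*y/(2 + y))
A(B) = 18/(7*B) (A(B) = (2*(-9)/(2 - 9))/B = (2*(-9)/(-7))/B = (2*(-9)*(-⅐))/B = 18/(7*B))
A(S(-2)) + 43714 = 18/(7*(√(3 - 2))) + 43714 = 18/(7*(√1)) + 43714 = (18/7)/1 + 43714 = (18/7)*1 + 43714 = 18/7 + 43714 = 306016/7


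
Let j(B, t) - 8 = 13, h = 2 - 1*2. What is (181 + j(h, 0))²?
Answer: 40804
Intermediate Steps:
h = 0 (h = 2 - 2 = 0)
j(B, t) = 21 (j(B, t) = 8 + 13 = 21)
(181 + j(h, 0))² = (181 + 21)² = 202² = 40804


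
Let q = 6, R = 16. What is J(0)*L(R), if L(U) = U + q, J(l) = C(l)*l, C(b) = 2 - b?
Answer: 0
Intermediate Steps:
J(l) = l*(2 - l) (J(l) = (2 - l)*l = l*(2 - l))
L(U) = 6 + U (L(U) = U + 6 = 6 + U)
J(0)*L(R) = (0*(2 - 1*0))*(6 + 16) = (0*(2 + 0))*22 = (0*2)*22 = 0*22 = 0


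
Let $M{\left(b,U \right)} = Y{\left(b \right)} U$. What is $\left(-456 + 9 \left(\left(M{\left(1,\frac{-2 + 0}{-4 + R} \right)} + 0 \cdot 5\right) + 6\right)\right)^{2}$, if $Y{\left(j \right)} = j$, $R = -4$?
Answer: $\frac{2556801}{16} \approx 1.598 \cdot 10^{5}$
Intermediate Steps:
$M{\left(b,U \right)} = U b$ ($M{\left(b,U \right)} = b U = U b$)
$\left(-456 + 9 \left(\left(M{\left(1,\frac{-2 + 0}{-4 + R} \right)} + 0 \cdot 5\right) + 6\right)\right)^{2} = \left(-456 + 9 \left(\left(\frac{-2 + 0}{-4 - 4} \cdot 1 + 0 \cdot 5\right) + 6\right)\right)^{2} = \left(-456 + 9 \left(\left(- \frac{2}{-8} \cdot 1 + 0\right) + 6\right)\right)^{2} = \left(-456 + 9 \left(\left(\left(-2\right) \left(- \frac{1}{8}\right) 1 + 0\right) + 6\right)\right)^{2} = \left(-456 + 9 \left(\left(\frac{1}{4} \cdot 1 + 0\right) + 6\right)\right)^{2} = \left(-456 + 9 \left(\left(\frac{1}{4} + 0\right) + 6\right)\right)^{2} = \left(-456 + 9 \left(\frac{1}{4} + 6\right)\right)^{2} = \left(-456 + 9 \cdot \frac{25}{4}\right)^{2} = \left(-456 + \frac{225}{4}\right)^{2} = \left(- \frac{1599}{4}\right)^{2} = \frac{2556801}{16}$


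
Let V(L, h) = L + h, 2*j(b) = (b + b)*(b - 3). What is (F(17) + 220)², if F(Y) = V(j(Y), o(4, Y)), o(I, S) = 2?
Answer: 211600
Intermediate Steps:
j(b) = b*(-3 + b) (j(b) = ((b + b)*(b - 3))/2 = ((2*b)*(-3 + b))/2 = (2*b*(-3 + b))/2 = b*(-3 + b))
F(Y) = 2 + Y*(-3 + Y) (F(Y) = Y*(-3 + Y) + 2 = 2 + Y*(-3 + Y))
(F(17) + 220)² = ((2 + 17*(-3 + 17)) + 220)² = ((2 + 17*14) + 220)² = ((2 + 238) + 220)² = (240 + 220)² = 460² = 211600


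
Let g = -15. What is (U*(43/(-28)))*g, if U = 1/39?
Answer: 215/364 ≈ 0.59066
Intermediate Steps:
U = 1/39 ≈ 0.025641
(U*(43/(-28)))*g = ((43/(-28))/39)*(-15) = ((43*(-1/28))/39)*(-15) = ((1/39)*(-43/28))*(-15) = -43/1092*(-15) = 215/364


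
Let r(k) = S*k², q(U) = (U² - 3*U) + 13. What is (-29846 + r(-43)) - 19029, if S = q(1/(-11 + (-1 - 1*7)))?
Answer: -8859276/361 ≈ -24541.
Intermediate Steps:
q(U) = 13 + U² - 3*U
S = 4751/361 (S = 13 + (1/(-11 + (-1 - 1*7)))² - 3/(-11 + (-1 - 1*7)) = 13 + (1/(-11 + (-1 - 7)))² - 3/(-11 + (-1 - 7)) = 13 + (1/(-11 - 8))² - 3/(-11 - 8) = 13 + (1/(-19))² - 3/(-19) = 13 + (-1/19)² - 3*(-1/19) = 13 + 1/361 + 3/19 = 4751/361 ≈ 13.161)
r(k) = 4751*k²/361
(-29846 + r(-43)) - 19029 = (-29846 + (4751/361)*(-43)²) - 19029 = (-29846 + (4751/361)*1849) - 19029 = (-29846 + 8784599/361) - 19029 = -1989807/361 - 19029 = -8859276/361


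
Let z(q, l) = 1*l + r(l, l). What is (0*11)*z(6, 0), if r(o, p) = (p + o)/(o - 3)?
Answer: 0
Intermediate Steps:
r(o, p) = (o + p)/(-3 + o)
z(q, l) = l + 2*l/(-3 + l) (z(q, l) = 1*l + (l + l)/(-3 + l) = l + (2*l)/(-3 + l) = l + 2*l/(-3 + l))
(0*11)*z(6, 0) = (0*11)*(0*(-1 + 0)/(-3 + 0)) = 0*(0*(-1)/(-3)) = 0*(0*(-1/3)*(-1)) = 0*0 = 0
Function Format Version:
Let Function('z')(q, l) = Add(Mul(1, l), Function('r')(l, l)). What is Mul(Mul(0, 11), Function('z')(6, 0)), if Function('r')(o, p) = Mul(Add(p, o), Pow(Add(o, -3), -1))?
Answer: 0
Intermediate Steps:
Function('r')(o, p) = Mul(Pow(Add(-3, o), -1), Add(o, p)) (Function('r')(o, p) = Mul(Add(o, p), Pow(Add(-3, o), -1)) = Mul(Pow(Add(-3, o), -1), Add(o, p)))
Function('z')(q, l) = Add(l, Mul(2, l, Pow(Add(-3, l), -1))) (Function('z')(q, l) = Add(Mul(1, l), Mul(Pow(Add(-3, l), -1), Add(l, l))) = Add(l, Mul(Pow(Add(-3, l), -1), Mul(2, l))) = Add(l, Mul(2, l, Pow(Add(-3, l), -1))))
Mul(Mul(0, 11), Function('z')(6, 0)) = Mul(Mul(0, 11), Mul(0, Pow(Add(-3, 0), -1), Add(-1, 0))) = Mul(0, Mul(0, Pow(-3, -1), -1)) = Mul(0, Mul(0, Rational(-1, 3), -1)) = Mul(0, 0) = 0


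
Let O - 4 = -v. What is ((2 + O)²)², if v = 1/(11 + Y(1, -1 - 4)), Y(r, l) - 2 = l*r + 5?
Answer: 35153041/28561 ≈ 1230.8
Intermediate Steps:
Y(r, l) = 7 + l*r (Y(r, l) = 2 + (l*r + 5) = 2 + (5 + l*r) = 7 + l*r)
v = 1/13 (v = 1/(11 + (7 + (-1 - 4)*1)) = 1/(11 + (7 - 5*1)) = 1/(11 + (7 - 5)) = 1/(11 + 2) = 1/13 ≈ 0.076923)
O = 51/13 (O = 4 - 1*1/13 = 4 - 1/13 = 51/13 ≈ 3.9231)
((2 + O)²)² = ((2 + 51/13)²)² = ((77/13)²)² = (5929/169)² = 35153041/28561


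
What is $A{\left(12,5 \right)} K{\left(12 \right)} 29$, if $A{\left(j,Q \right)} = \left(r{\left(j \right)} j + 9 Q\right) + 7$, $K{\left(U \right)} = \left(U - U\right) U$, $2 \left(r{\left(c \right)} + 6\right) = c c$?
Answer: $0$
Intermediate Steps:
$r{\left(c \right)} = -6 + \frac{c^{2}}{2}$ ($r{\left(c \right)} = -6 + \frac{c c}{2} = -6 + \frac{c^{2}}{2}$)
$K{\left(U \right)} = 0$ ($K{\left(U \right)} = 0 U = 0$)
$A{\left(j,Q \right)} = 7 + 9 Q + j \left(-6 + \frac{j^{2}}{2}\right)$ ($A{\left(j,Q \right)} = \left(\left(-6 + \frac{j^{2}}{2}\right) j + 9 Q\right) + 7 = \left(j \left(-6 + \frac{j^{2}}{2}\right) + 9 Q\right) + 7 = \left(9 Q + j \left(-6 + \frac{j^{2}}{2}\right)\right) + 7 = 7 + 9 Q + j \left(-6 + \frac{j^{2}}{2}\right)$)
$A{\left(12,5 \right)} K{\left(12 \right)} 29 = \left(7 + 9 \cdot 5 + \frac{1}{2} \cdot 12 \left(-12 + 12^{2}\right)\right) 0 \cdot 29 = \left(7 + 45 + \frac{1}{2} \cdot 12 \left(-12 + 144\right)\right) 0 \cdot 29 = \left(7 + 45 + \frac{1}{2} \cdot 12 \cdot 132\right) 0 \cdot 29 = \left(7 + 45 + 792\right) 0 \cdot 29 = 844 \cdot 0 \cdot 29 = 0 \cdot 29 = 0$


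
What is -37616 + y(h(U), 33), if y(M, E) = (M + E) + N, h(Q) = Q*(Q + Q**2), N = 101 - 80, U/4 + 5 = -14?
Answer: -470762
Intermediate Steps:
U = -76 (U = -20 + 4*(-14) = -20 - 56 = -76)
N = 21
y(M, E) = 21 + E + M (y(M, E) = (M + E) + 21 = (E + M) + 21 = 21 + E + M)
-37616 + y(h(U), 33) = -37616 + (21 + 33 + (-76)**2*(1 - 76)) = -37616 + (21 + 33 + 5776*(-75)) = -37616 + (21 + 33 - 433200) = -37616 - 433146 = -470762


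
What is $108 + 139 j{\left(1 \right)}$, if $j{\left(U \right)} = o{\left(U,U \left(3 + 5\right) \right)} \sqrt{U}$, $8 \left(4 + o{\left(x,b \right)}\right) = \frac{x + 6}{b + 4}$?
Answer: $- \frac{42035}{96} \approx -437.86$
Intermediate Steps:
$o{\left(x,b \right)} = -4 + \frac{6 + x}{8 \left(4 + b\right)}$ ($o{\left(x,b \right)} = -4 + \frac{\left(x + 6\right) \frac{1}{b + 4}}{8} = -4 + \frac{\left(6 + x\right) \frac{1}{4 + b}}{8} = -4 + \frac{\frac{1}{4 + b} \left(6 + x\right)}{8} = -4 + \frac{6 + x}{8 \left(4 + b\right)}$)
$j{\left(U \right)} = \frac{\sqrt{U} \left(-122 - 255 U\right)}{8 \left(4 + 8 U\right)}$ ($j{\left(U \right)} = \frac{-122 + U - 32 U \left(3 + 5\right)}{8 \left(4 + U \left(3 + 5\right)\right)} \sqrt{U} = \frac{-122 + U - 32 U 8}{8 \left(4 + U 8\right)} \sqrt{U} = \frac{-122 + U - 32 \cdot 8 U}{8 \left(4 + 8 U\right)} \sqrt{U} = \frac{-122 + U - 256 U}{8 \left(4 + 8 U\right)} \sqrt{U} = \frac{-122 - 255 U}{8 \left(4 + 8 U\right)} \sqrt{U} = \frac{\sqrt{U} \left(-122 - 255 U\right)}{8 \left(4 + 8 U\right)}$)
$108 + 139 j{\left(1 \right)} = 108 + 139 \frac{\sqrt{1} \left(-122 - 255\right)}{32 \left(1 + 2 \cdot 1\right)} = 108 + 139 \cdot \frac{1}{32} \cdot 1 \frac{1}{1 + 2} \left(-122 - 255\right) = 108 + 139 \cdot \frac{1}{32} \cdot 1 \cdot \frac{1}{3} \left(-377\right) = 108 + 139 \left(- \frac{377}{96}\right) = 108 - \frac{52403}{96} = - \frac{42035}{96}$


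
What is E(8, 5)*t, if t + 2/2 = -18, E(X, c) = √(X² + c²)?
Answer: -19*√89 ≈ -179.25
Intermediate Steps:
t = -19 (t = -1 - 18 = -19)
E(8, 5)*t = √(8² + 5²)*(-19) = √(64 + 25)*(-19) = √89*(-19) = -19*√89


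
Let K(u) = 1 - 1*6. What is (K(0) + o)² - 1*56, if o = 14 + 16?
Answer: 569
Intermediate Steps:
o = 30
K(u) = -5 (K(u) = 1 - 6 = -5)
(K(0) + o)² - 1*56 = (-5 + 30)² - 1*56 = 25² - 56 = 625 - 56 = 569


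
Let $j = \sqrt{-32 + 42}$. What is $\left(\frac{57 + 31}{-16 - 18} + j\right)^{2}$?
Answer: $\frac{4826}{289} - \frac{88 \sqrt{10}}{17} \approx 0.32952$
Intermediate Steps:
$j = \sqrt{10} \approx 3.1623$
$\left(\frac{57 + 31}{-16 - 18} + j\right)^{2} = \left(\frac{57 + 31}{-16 - 18} + \sqrt{10}\right)^{2} = \left(\frac{88}{-34} + \sqrt{10}\right)^{2} = \left(88 \left(- \frac{1}{34}\right) + \sqrt{10}\right)^{2} = \left(- \frac{44}{17} + \sqrt{10}\right)^{2}$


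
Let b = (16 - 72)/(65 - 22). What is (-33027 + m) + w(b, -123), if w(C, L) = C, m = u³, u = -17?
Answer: -1631476/43 ≈ -37941.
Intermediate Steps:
b = -56/43 ≈ -1.3023
m = -4913 (m = (-17)³ = -4913)
(-33027 + m) + w(b, -123) = (-33027 - 4913) - 56/43 = -37940 - 56/43 = -1631476/43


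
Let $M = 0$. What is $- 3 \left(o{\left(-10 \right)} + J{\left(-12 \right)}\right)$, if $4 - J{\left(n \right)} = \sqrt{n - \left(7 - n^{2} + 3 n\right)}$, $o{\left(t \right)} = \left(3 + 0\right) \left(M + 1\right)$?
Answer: $-21 + 3 \sqrt{161} \approx 17.066$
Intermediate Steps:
$o{\left(t \right)} = 3$ ($o{\left(t \right)} = \left(3 + 0\right) \left(0 + 1\right) = 3 \cdot 1 = 3$)
$J{\left(n \right)} = 4 - \sqrt{-7 + n^{2} - 2 n}$ ($J{\left(n \right)} = 4 - \sqrt{n - \left(7 - n^{2} + 3 n\right)} = 4 - \sqrt{-7 + n^{2} - 2 n}$)
$- 3 \left(o{\left(-10 \right)} + J{\left(-12 \right)}\right) = - 3 \left(3 + \left(4 - \sqrt{-7 + \left(-12\right)^{2} - -24}\right)\right) = - 3 \left(3 + \left(4 - \sqrt{-7 + 144 + 24}\right)\right) = - 3 \left(3 + \left(4 - \sqrt{161}\right)\right) = - 3 \left(7 - \sqrt{161}\right) = -21 + 3 \sqrt{161}$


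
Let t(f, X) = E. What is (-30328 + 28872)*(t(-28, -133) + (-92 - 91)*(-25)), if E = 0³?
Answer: -6661200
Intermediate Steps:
E = 0
t(f, X) = 0
(-30328 + 28872)*(t(-28, -133) + (-92 - 91)*(-25)) = (-30328 + 28872)*(0 + (-92 - 91)*(-25)) = -1456*(0 - 183*(-25)) = -1456*(0 + 4575) = -1456*4575 = -6661200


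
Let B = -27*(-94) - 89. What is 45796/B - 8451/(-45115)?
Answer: 2086783039/110486635 ≈ 18.887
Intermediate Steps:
B = 2449 (B = 2538 - 89 = 2449)
45796/B - 8451/(-45115) = 45796/2449 - 8451/(-45115) = 45796*(1/2449) - 8451*(-1/45115) = 45796/2449 + 8451/45115 = 2086783039/110486635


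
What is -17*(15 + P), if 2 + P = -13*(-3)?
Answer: -884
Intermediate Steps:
P = 37 (P = -2 - 13*(-3) = -2 + 39 = 37)
-17*(15 + P) = -17*(15 + 37) = -17*52 = -884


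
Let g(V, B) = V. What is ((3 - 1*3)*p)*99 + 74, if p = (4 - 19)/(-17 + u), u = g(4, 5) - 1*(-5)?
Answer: 74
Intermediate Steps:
u = 9 (u = 4 - 1*(-5) = 4 + 5 = 9)
p = 15/8 (p = (4 - 19)/(-17 + 9) = -15/(-8) = -15*(-1/8) = 15/8 ≈ 1.8750)
((3 - 1*3)*p)*99 + 74 = ((3 - 1*3)*(15/8))*99 + 74 = ((3 - 3)*(15/8))*99 + 74 = (0*(15/8))*99 + 74 = 0*99 + 74 = 0 + 74 = 74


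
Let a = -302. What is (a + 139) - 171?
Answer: -334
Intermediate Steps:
(a + 139) - 171 = (-302 + 139) - 171 = -163 - 171 = -334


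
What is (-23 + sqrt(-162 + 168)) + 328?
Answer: 305 + sqrt(6) ≈ 307.45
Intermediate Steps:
(-23 + sqrt(-162 + 168)) + 328 = (-23 + sqrt(6)) + 328 = 305 + sqrt(6)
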